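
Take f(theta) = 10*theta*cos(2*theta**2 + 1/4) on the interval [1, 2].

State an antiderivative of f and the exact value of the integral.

f matches the chain-rule pattern g'(h)*h' with inner function h(theta) = 2*theta**2 + 1/4; substituting u = h(theta) collapses the integral.
F(theta) = 5*sin(2*theta**2 + 1/4)/2 is an antiderivative of f.
Check: d/dtheta[5*sin(2*theta**2 + 1/4)/2] = 10*theta*cos(2*theta**2 + 1/4) = f(theta).
F(2) = 5*sin(33/4)/2; F(1) = 5*sin(9/4)/2.
Integral = F(2) - F(1) = -5*sin(9/4)/2 + 5*sin(33/4)/2.

Antiderivative: F(theta) = 5*sin(2*theta**2 + 1/4)/2; value = -5*sin(9/4)/2 + 5*sin(33/4)/2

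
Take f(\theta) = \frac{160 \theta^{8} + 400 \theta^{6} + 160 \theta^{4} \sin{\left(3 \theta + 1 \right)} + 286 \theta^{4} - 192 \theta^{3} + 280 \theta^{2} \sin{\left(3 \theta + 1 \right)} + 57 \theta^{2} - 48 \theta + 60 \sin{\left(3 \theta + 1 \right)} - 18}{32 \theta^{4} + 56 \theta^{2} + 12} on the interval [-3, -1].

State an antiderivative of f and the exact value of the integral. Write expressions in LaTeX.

Whatever form F(\theta) takes, F'(\theta) = f(\theta) is non-negotiable.
F(\theta) = \frac{12 \theta^{5} + 15 \theta^{3} + 6 \theta - 36 \log{\left(4 \theta^{2} + 6 \right)} - 20 \cos{\left(3 \theta + 1 \right)} - 12 \operatorname{atan}{\left(2 \theta \right)}}{12} is an antiderivative of f.
Check: d/d\theta[\frac{12 \theta^{5} + 15 \theta^{3} + 6 \theta - 36 \log{\left(4 \theta^{2} + 6 \right)} - 20 \cos{\left(3 \theta + 1 \right)} - 12 \operatorname{atan}{\left(2 \theta \right)}}{12}] = \frac{160 \theta^{8} + 400 \theta^{6} + 160 \theta^{4} \sin{\left(3 \theta + 1 \right)} + 286 \theta^{4} - 192 \theta^{3} + 280 \theta^{2} \sin{\left(3 \theta + 1 \right)} + 57 \theta^{2} - 48 \theta + 60 \sin{\left(3 \theta + 1 \right)} - 18}{32 \theta^{4} + 56 \theta^{2} + 12} = f(\theta).
F(-1) = - 3 \log{\left(10 \right)} - \frac{11}{4} - \frac{5 \cos{\left(2 \right)}}{3} + \operatorname{atan}{\left(2 \right)}; F(-3) = - \frac{1113}{4} - 3 \log{\left(42 \right)} - \frac{5 \cos{\left(8 \right)}}{3} + \operatorname{atan}{\left(6 \right)}.
Integral = F(-1) - F(-3) = - 3 \log{\left(10 \right)} - \operatorname{atan}{\left(6 \right)} + \frac{5 \cos{\left(8 \right)}}{3} - \frac{5 \cos{\left(2 \right)}}{3} + \operatorname{atan}{\left(2 \right)} + 3 \log{\left(42 \right)} + \frac{551}{2}.

Antiderivative: F(\theta) = \frac{12 \theta^{5} + 15 \theta^{3} + 6 \theta - 36 \log{\left(4 \theta^{2} + 6 \right)} - 20 \cos{\left(3 \theta + 1 \right)} - 12 \operatorname{atan}{\left(2 \theta \right)}}{12}; value = - 3 \log{\left(10 \right)} - \operatorname{atan}{\left(6 \right)} + \frac{5 \cos{\left(8 \right)}}{3} - \frac{5 \cos{\left(2 \right)}}{3} + \operatorname{atan}{\left(2 \right)} + 3 \log{\left(42 \right)} + \frac{551}{2}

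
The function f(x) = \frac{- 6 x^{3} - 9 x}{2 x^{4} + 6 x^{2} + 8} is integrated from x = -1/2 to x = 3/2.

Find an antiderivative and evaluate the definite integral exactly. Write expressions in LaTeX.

Antiderivative: F(x) = - \frac{3 \log{\left(x^{4} + 3 x^{2} + 4 \right)}}{4}; value = - \frac{3 \log{\left(\frac{253}{16} \right)}}{4} + \frac{3 \log{\left(\frac{77}{16} \right)}}{4}

f matches the chain-rule pattern g'(h)*h' with inner function h(x) = x^{4} + 3 x^{2} + 4; substituting u = h(x) collapses the integral.
F(x) = - \frac{3 \log{\left(x^{4} + 3 x^{2} + 4 \right)}}{4} is an antiderivative of f.
Check: d/dx[- \frac{3 \log{\left(x^{4} + 3 x^{2} + 4 \right)}}{4}] = \frac{- 6 x^{3} - 9 x}{2 x^{4} + 6 x^{2} + 8} = f(x).
F(3/2) = - \frac{3 \log{\left(\frac{253}{16} \right)}}{4}; F(-1/2) = - \frac{3 \log{\left(\frac{77}{16} \right)}}{4}.
Integral = F(3/2) - F(-1/2) = - \frac{3 \log{\left(\frac{253}{16} \right)}}{4} + \frac{3 \log{\left(\frac{77}{16} \right)}}{4}.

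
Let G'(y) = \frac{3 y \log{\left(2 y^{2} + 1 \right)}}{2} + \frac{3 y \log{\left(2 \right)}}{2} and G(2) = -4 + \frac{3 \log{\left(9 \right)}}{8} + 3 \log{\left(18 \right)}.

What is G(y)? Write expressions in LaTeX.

G(y) = \frac{6 y^{2} \log{\left(4 y^{2} + 2 \right)} - 6 y^{2} + 3 \log{\left(2 y^{2} + 1 \right)} - 8}{8}

Integrate term by term and add the pieces.
A general antiderivative is \frac{3 y^{2} \log{\left(4 y^{2} + 2 \right)}}{4} - \frac{3 y^{2}}{4} + \frac{3 \log{\left(2 y^{2} + 1 \right)}}{8} + C.
The condition gives C = -4 + \frac{3 \log{\left(9 \right)}}{8} + 3 \log{\left(18 \right)} - (-3 + \frac{3 \log{\left(9 \right)}}{8} + 3 \log{\left(18 \right)}) = -1.
So G(y) = \frac{6 y^{2} \log{\left(4 y^{2} + 2 \right)} - 6 y^{2} + 3 \log{\left(2 y^{2} + 1 \right)} - 8}{8}.
Check: d/dy[\frac{6 y^{2} \log{\left(4 y^{2} + 2 \right)} - 6 y^{2} + 3 \log{\left(2 y^{2} + 1 \right)} - 8}{8}] = \frac{3 y \log{\left(2 y^{2} + 1 \right)}}{2} + \frac{3 y \log{\left(2 \right)}}{2} = G'(y).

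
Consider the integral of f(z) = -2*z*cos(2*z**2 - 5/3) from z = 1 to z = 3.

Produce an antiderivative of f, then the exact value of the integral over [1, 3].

f matches the chain-rule pattern g'(h)*h' with inner function h(z) = 2*z**2 - 5/3; substituting u = h(z) collapses the integral.
F(z) = -sin(2*z**2 - 5/3)/2 is an antiderivative of f.
Check: d/dz[-sin(2*z**2 - 5/3)/2] = -2*z*cos(2*z**2 - 5/3) = f(z).
F(3) = -sin(49/3)/2; F(1) = -sin(1/3)/2.
Integral = F(3) - F(1) = sin(1/3)/2 - sin(49/3)/2.

Antiderivative: F(z) = -sin(2*z**2 - 5/3)/2; value = sin(1/3)/2 - sin(49/3)/2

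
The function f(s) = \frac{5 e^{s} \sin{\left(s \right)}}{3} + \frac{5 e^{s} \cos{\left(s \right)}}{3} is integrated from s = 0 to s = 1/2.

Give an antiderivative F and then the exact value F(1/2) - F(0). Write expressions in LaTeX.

Antiderivative: F(s) = \frac{5 e^{s} \sin{\left(s \right)}}{3}; value = \frac{5 e^{\frac{1}{2}} \sin{\left(\frac{1}{2} \right)}}{3}

Recognize the product-rule pattern: f = u'v + uv' with u = \frac{5 e^{s}}{3}, v = \sin{\left(s \right)}, so integration by parts undoes it.
F(s) = \frac{5 e^{s} \sin{\left(s \right)}}{3} is an antiderivative of f.
Check: d/ds[\frac{5 e^{s} \sin{\left(s \right)}}{3}] = \frac{5 e^{s} \sin{\left(s \right)}}{3} + \frac{5 e^{s} \cos{\left(s \right)}}{3} = f(s).
F(1/2) = \frac{5 e^{\frac{1}{2}} \sin{\left(\frac{1}{2} \right)}}{3}; F(0) = 0.
Integral = F(1/2) - F(0) = \frac{5 e^{\frac{1}{2}} \sin{\left(\frac{1}{2} \right)}}{3}.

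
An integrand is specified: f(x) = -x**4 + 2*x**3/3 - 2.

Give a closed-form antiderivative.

An antiderivative is F(x) = x*(-6*x**4 + 5*x**3 - 60)/30.

The integrand splits into summands that can be handled one at a time.
Check: d/dx[x*(-6*x**4 + 5*x**3 - 60)/30] = -x**4 + 2*x**3/3 - 2 = f(x).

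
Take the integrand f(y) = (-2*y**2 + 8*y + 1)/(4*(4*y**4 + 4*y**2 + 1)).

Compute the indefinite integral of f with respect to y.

Recognize the product-rule pattern: f = u'v + uv' with u = 1/(2*y**2 + 1), v = y/4 - 1/2, so integration by parts undoes it.
Check: d/dy[y/(8*y**2 + 4) - 1/(4*y**2 + 2)] = (-2*y**2 + 8*y + 1)/(16*y**4 + 16*y**2 + 4), which equals f(y).

F(y) = y/(8*y**2 + 4) - 1/(4*y**2 + 2) + C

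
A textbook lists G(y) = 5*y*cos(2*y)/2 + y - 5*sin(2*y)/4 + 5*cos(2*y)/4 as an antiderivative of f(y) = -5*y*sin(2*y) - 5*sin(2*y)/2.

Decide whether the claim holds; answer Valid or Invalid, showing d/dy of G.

d/dy[G] = -5*y*sin(2*y) - 5*sin(2*y)/2 + 1
d/dy[G] - f(y) = 1 != 0.

Invalid: d/dy[G] - f = 1, which is not 0.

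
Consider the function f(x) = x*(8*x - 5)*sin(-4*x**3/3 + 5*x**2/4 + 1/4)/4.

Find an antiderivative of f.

The substitution u = -4*x**3/3 + 5*x**2/4 + 1/4 works: f is exactly (dF/du)*(du/dx) for that inner function.
Check: d/dx[cos(-4*x**3/3 + 5*x**2/4 + 1/4)/2] = 2*x**2*sin(-4*x**3/3 + 5*x**2/4 + 1/4) - 5*x*sin(-4*x**3/3 + 5*x**2/4 + 1/4)/4, which equals f(x).

An antiderivative is F(x) = cos(-4*x**3/3 + 5*x**2/4 + 1/4)/2.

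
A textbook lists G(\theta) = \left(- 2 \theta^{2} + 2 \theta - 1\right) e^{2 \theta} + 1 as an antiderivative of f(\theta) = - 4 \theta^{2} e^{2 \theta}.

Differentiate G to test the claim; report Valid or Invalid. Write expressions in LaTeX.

Valid - differentiating G returns exactly f.

d/d\theta[G] = - 4 \theta^{2} e^{2 \theta}
This equals f(\theta) exactly, so the claim holds.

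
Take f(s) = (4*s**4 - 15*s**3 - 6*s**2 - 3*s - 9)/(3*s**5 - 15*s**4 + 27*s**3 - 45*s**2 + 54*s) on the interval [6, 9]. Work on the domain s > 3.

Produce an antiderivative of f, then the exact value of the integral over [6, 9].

Antiderivative: F(s) = -log(s)/6 - 17*log(s - 3)/12 + 95*log(s - 2)/42 + 55*log(s**2 + 3)/168 + 13*sqrt(3)*atan(sqrt(3)*s/3)/28; value = -95*log(4)/42 - 5*log(6)/4 - 55*log(39)/168 - 13*sqrt(3)*atan(2*sqrt(3))/28 - log(9)/6 + 13*sqrt(3)*atan(3*sqrt(3))/28 + 55*log(84)/168 + 17*log(3)/12 + 95*log(7)/42

Factor the denominator (3*s*(s - 3)*(s - 2)*(s**2 + 3)) and decompose: f = (55*s + 117)/(84*(s**2 + 3)) + 95/(42*(s - 2)) - 17/(12*(s - 3)) - 1/(6*s); each piece integrates to a log, atan, or power term.
F(s) = -log(s)/6 - 17*log(s - 3)/12 + 95*log(s - 2)/42 + 55*log(s**2 + 3)/168 + 13*sqrt(3)*atan(sqrt(3)*s/3)/28 is an antiderivative of f.
Check: d/ds[-log(s)/6 - 17*log(s - 3)/12 + 95*log(s - 2)/42 + 55*log(s**2 + 3)/168 + 13*sqrt(3)*atan(sqrt(3)*s/3)/28] = (4*s**4 - 15*s**3 - 6*s**2 - 3*s - 9)/(3*s**5 - 15*s**4 + 27*s**3 - 45*s**2 + 54*s) = f(s).
F(9) = -17*log(6)/12 - log(9)/6 + 13*sqrt(3)*atan(3*sqrt(3))/28 + 55*log(84)/168 + 95*log(7)/42; F(6) = -17*log(3)/12 - log(6)/6 + 13*sqrt(3)*atan(2*sqrt(3))/28 + 55*log(39)/168 + 95*log(4)/42.
Integral = F(9) - F(6) = -95*log(4)/42 - 5*log(6)/4 - 55*log(39)/168 - 13*sqrt(3)*atan(2*sqrt(3))/28 - log(9)/6 + 13*sqrt(3)*atan(3*sqrt(3))/28 + 55*log(84)/168 + 17*log(3)/12 + 95*log(7)/42.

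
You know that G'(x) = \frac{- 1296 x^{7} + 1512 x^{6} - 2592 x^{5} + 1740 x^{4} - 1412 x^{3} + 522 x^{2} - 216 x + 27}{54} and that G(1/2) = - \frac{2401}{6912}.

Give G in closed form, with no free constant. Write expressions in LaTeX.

G'(x) matches the chain-rule pattern g'(h)*h' with inner function h(x) = - x^{2} + \frac{x}{3} - \frac{1}{2}; substituting u = h(x) collapses the integral.
A general antiderivative is - 3 \left(- x^{2} + \frac{x}{3} - \frac{1}{2}\right)^{4} + C.
The condition gives C = - \frac{2401}{6912} - (- \frac{2401}{6912}) = 0.
So G(x) = - \frac{\left(- 6 x^{2} + 2 x - 3\right)^{4}}{432}.
Check: d/dx[- \frac{\left(- 6 x^{2} + 2 x - 3\right)^{4}}{432}] = - 24 x^{7} + 28 x^{6} - 48 x^{5} + \frac{290 x^{4}}{9} - \frac{706 x^{3}}{27} + \frac{29 x^{2}}{3} - 4 x + \frac{1}{2}, which equals G'(x).

G(x) = - \frac{\left(- 6 x^{2} + 2 x - 3\right)^{4}}{432}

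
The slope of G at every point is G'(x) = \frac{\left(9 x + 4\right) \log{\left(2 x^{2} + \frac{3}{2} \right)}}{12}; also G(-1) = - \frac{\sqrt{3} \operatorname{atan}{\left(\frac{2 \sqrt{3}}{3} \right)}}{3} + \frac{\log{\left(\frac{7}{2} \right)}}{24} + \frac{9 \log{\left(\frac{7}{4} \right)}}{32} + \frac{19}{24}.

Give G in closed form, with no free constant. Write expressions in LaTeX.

Any candidate G(x) must reproduce the stated G'(x) exactly.
A general antiderivative is - \frac{3 x^{2}}{8} - \frac{2 x}{3} + \left(\frac{3 x^{2}}{8} + \frac{x}{3}\right) \log{\left(2 x^{2} + \frac{3}{2} \right)} + \frac{9 \log{\left(x^{2} + \frac{3}{4} \right)}}{32} + \frac{\sqrt{3} \operatorname{atan}{\left(\frac{2 \sqrt{3} x}{3} \right)}}{3} + C.
The condition gives C = - \frac{\sqrt{3} \operatorname{atan}{\left(\frac{2 \sqrt{3}}{3} \right)}}{3} + \frac{\log{\left(\frac{7}{2} \right)}}{24} + \frac{9 \log{\left(\frac{7}{4} \right)}}{32} + \frac{19}{24} - (- \frac{\sqrt{3} \operatorname{atan}{\left(\frac{2 \sqrt{3}}{3} \right)}}{3} + \frac{\log{\left(\frac{7}{2} \right)}}{24} + \frac{9 \log{\left(\frac{7}{4} \right)}}{32} + \frac{7}{24}) = \frac{1}{2}.
So G(x) = \frac{3 x^{2} \log{\left(2 x^{2} + \frac{3}{2} \right)}}{8} - \frac{3 x^{2}}{8} + \frac{x \log{\left(2 x^{2} + \frac{3}{2} \right)}}{3} - \frac{2 x}{3} + \frac{9 \log{\left(x^{2} + \frac{3}{4} \right)}}{32} + \frac{\sqrt{3} \operatorname{atan}{\left(\frac{2 \sqrt{3} x}{3} \right)}}{3} + \frac{1}{2}.
Check: d/dx[\frac{3 x^{2} \log{\left(2 x^{2} + \frac{3}{2} \right)}}{8} - \frac{3 x^{2}}{8} + \frac{x \log{\left(2 x^{2} + \frac{3}{2} \right)}}{3} - \frac{2 x}{3} + \frac{9 \log{\left(x^{2} + \frac{3}{4} \right)}}{32} + \frac{\sqrt{3} \operatorname{atan}{\left(\frac{2 \sqrt{3} x}{3} \right)}}{3} + \frac{1}{2}] = \frac{3 x \log{\left(2 x^{2} + \frac{3}{2} \right)}}{4} + \frac{\log{\left(2 x^{2} + \frac{3}{2} \right)}}{3}, which equals G'(x).

G(x) = \frac{3 x^{2} \log{\left(2 x^{2} + \frac{3}{2} \right)}}{8} - \frac{3 x^{2}}{8} + \frac{x \log{\left(2 x^{2} + \frac{3}{2} \right)}}{3} - \frac{2 x}{3} + \frac{9 \log{\left(x^{2} + \frac{3}{4} \right)}}{32} + \frac{\sqrt{3} \operatorname{atan}{\left(\frac{2 \sqrt{3} x}{3} \right)}}{3} + \frac{1}{2}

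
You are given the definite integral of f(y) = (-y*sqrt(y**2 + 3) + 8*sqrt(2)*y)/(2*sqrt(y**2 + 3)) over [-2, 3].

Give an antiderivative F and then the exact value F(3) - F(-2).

Antiderivative: F(y) = -y**2/4 + 4*sqrt(2*y**2 + 6); value = -4*sqrt(14) - 5/4 + 8*sqrt(6)

A candidate is checked by its d/dy: the result must match f(y).
F(y) = -y**2/4 + 4*sqrt(2*y**2 + 6) is an antiderivative of f.
Check: d/dy[-y**2/4 + 4*sqrt(2*y**2 + 6)] = (-y*sqrt(y**2 + 3) + 8*sqrt(2)*y)/(2*sqrt(y**2 + 3)) = f(y).
F(3) = -9/4 + 8*sqrt(6); F(-2) = -1 + 4*sqrt(14).
Integral = F(3) - F(-2) = -4*sqrt(14) - 5/4 + 8*sqrt(6).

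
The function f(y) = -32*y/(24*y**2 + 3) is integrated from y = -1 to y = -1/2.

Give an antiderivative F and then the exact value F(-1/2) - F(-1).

f matches the chain-rule pattern g'(h)*h' with inner function h(y) = 4*y**2 + 1/2; substituting u = h(y) collapses the integral.
F(y) = -2*log(4*y**2 + 1/2)/3 is an antiderivative of f.
Check: d/dy[-2*log(4*y**2 + 1/2)/3] = -32*y/(24*y**2 + 3) = f(y).
F(-1/2) = -2*log(3/2)/3; F(-1) = -2*log(9/2)/3.
Integral = F(-1/2) - F(-1) = -2*log(3/2)/3 + 2*log(9/2)/3.

Antiderivative: F(y) = -2*log(4*y**2 + 1/2)/3; value = -2*log(3/2)/3 + 2*log(9/2)/3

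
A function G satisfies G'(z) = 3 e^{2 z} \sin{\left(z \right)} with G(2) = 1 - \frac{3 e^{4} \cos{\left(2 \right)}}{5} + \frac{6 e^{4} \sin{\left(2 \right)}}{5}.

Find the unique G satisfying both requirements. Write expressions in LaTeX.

The proposed G(z) is checked by its d/dz: the result must match the given G'(z).
A general antiderivative is \frac{6 e^{2 z} \sin{\left(z \right)}}{5} - \frac{3 e^{2 z} \cos{\left(z \right)}}{5} + C.
The condition gives C = 1 - \frac{3 e^{4} \cos{\left(2 \right)}}{5} + \frac{6 e^{4} \sin{\left(2 \right)}}{5} - (- \frac{3 e^{4} \cos{\left(2 \right)}}{5} + \frac{6 e^{4} \sin{\left(2 \right)}}{5}) = 1.
So G(z) = \frac{6 e^{2 z} \sin{\left(z \right)}}{5} - \frac{3 e^{2 z} \cos{\left(z \right)}}{5} + 1.
Check: d/dz[\frac{6 e^{2 z} \sin{\left(z \right)}}{5} - \frac{3 e^{2 z} \cos{\left(z \right)}}{5} + 1] = 3 e^{2 z} \sin{\left(z \right)} = G'(z).

G(z) = \frac{6 e^{2 z} \sin{\left(z \right)}}{5} - \frac{3 e^{2 z} \cos{\left(z \right)}}{5} + 1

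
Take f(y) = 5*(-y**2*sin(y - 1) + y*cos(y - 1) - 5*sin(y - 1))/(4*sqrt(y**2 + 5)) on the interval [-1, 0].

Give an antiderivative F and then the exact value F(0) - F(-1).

f has the shape u'v + uv' for u = 5*sqrt(y**2 + 5)/4 and v = cos(y - 1) — it is the derivative of the product u*v.
F(y) = 5*sqrt(y**2 + 5)*cos(y - 1)/4 is an antiderivative of f.
Check: d/dy[5*sqrt(y**2 + 5)*cos(y - 1)/4] = (-5*y**2*sin(y - 1) + 5*y*cos(y - 1) - 25*sin(y - 1))/(4*sqrt(y**2 + 5)), which equals f(y).
F(0) = 5*sqrt(5)*cos(1)/4; F(-1) = 5*sqrt(6)*cos(2)/4.
Integral = F(0) - F(-1) = -5*sqrt(6)*cos(2)/4 + 5*sqrt(5)*cos(1)/4.

Antiderivative: F(y) = 5*sqrt(y**2 + 5)*cos(y - 1)/4; value = -5*sqrt(6)*cos(2)/4 + 5*sqrt(5)*cos(1)/4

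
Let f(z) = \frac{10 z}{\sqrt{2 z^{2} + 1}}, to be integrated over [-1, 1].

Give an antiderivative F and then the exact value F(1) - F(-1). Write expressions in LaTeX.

Antiderivative: F(z) = 5 \sqrt{2 z^{2} + 1}; value = 0

The substitution u = 2 z^{2} + 1 works: f is exactly (dF/du)*(du/dz) for that inner function.
F(z) = 5 \sqrt{2 z^{2} + 1} is an antiderivative of f.
Check: d/dz[5 \sqrt{2 z^{2} + 1}] = \frac{10 z}{\sqrt{2 z^{2} + 1}} = f(z).
F(1) = 5 \sqrt{3}; F(-1) = 5 \sqrt{3}.
Integral = F(1) - F(-1) = 0.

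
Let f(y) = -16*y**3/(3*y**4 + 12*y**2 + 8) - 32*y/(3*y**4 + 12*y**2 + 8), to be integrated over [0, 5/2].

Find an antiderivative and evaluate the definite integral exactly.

f matches the chain-rule pattern g'(h)*h' with inner function h(y) = y**4/2 + 2*y**2 + 4/3; substituting u = h(y) collapses the integral.
F(y) = -4*log(y**4/2 + 2*y**2 + 4/3)/3 is an antiderivative of f.
Check: d/dy[-4*log(y**4/2 + 2*y**2 + 4/3)/3] = (-16*y**3 - 32*y)/(3*y**4 + 12*y**2 + 8), which equals f(y).
F(5/2) = -4*log(3203/96)/3; F(0) = -4*log(4/3)/3.
Integral = F(5/2) - F(0) = -4*log(3203/96)/3 + 4*log(4/3)/3.

Antiderivative: F(y) = -4*log(y**4/2 + 2*y**2 + 4/3)/3; value = -4*log(3203/96)/3 + 4*log(4/3)/3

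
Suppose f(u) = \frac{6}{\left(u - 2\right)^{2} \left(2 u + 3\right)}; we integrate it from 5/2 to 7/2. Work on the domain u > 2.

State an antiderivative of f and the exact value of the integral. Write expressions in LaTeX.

Factor the denominator (\left(u - 2\right)^{2} \left(2 u + 3\right)) and decompose: f = \frac{24}{49 \left(2 u + 3\right)} - \frac{12}{49 \left(u - 2\right)} + \frac{6}{7 \left(u - 2\right)^{2}}; each piece integrates to a log, atan, or power term.
F(u) = \frac{6 \left(- 2 u \log{\left(u - 2 \right)} + 2 u \log{\left(u + \frac{3}{2} \right)} + 4 \log{\left(u - 2 \right)} - 4 \log{\left(u + \frac{3}{2} \right)} - 7\right)}{49 \left(u - 2\right)} is an antiderivative of f.
Check: d/du[\frac{6 \left(- 2 u \log{\left(u - 2 \right)} + 2 u \log{\left(u + \frac{3}{2} \right)} + 4 \log{\left(u - 2 \right)} - 4 \log{\left(u + \frac{3}{2} \right)} - 7\right)}{49 \left(u - 2\right)}] = \frac{6}{2 u^{3} - 5 u^{2} - 4 u + 12}, which equals f(u).
F(7/2) = - \frac{4}{7} - \frac{12 \log{\left(\frac{3}{2} \right)}}{49} + \frac{12 \log{\left(5 \right)}}{49}; F(5/2) = - \frac{12}{7} + \frac{12 \log{\left(2 \right)}}{49} + \frac{12 \log{\left(4 \right)}}{49}.
Integral = F(7/2) - F(5/2) = - \frac{12 \log{\left(4 \right)}}{49} - \frac{12 \log{\left(2 \right)}}{49} - \frac{12 \log{\left(\frac{3}{2} \right)}}{49} + \frac{12 \log{\left(5 \right)}}{49} + \frac{8}{7}.

Antiderivative: F(u) = \frac{6 \left(- 2 u \log{\left(u - 2 \right)} + 2 u \log{\left(u + \frac{3}{2} \right)} + 4 \log{\left(u - 2 \right)} - 4 \log{\left(u + \frac{3}{2} \right)} - 7\right)}{49 \left(u - 2\right)}; value = - \frac{12 \log{\left(4 \right)}}{49} - \frac{12 \log{\left(2 \right)}}{49} - \frac{12 \log{\left(\frac{3}{2} \right)}}{49} + \frac{12 \log{\left(5 \right)}}{49} + \frac{8}{7}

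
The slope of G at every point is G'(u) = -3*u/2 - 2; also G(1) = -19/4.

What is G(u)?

G(u) = (-3*u**2 - 8*u - 8)/4

A first test for any G(u): its u-derivative must equal the given G'(u).
A general antiderivative is -3*u**2/4 - 2*u - 1 + C.
The condition gives C = -19/4 - (-15/4) = -1.
So G(u) = (-3*u**2 - 8*u - 8)/4.
Check: d/du[(-3*u**2 - 8*u - 8)/4] = -3*u/2 - 2 = G'(u).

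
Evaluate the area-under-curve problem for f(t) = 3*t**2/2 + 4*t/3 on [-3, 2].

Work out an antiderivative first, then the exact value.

The integrand splits into summands that can be handled one at a time.
F(t) = t**3/2 + 2*t**2/3 is an antiderivative of f.
Check: d/dt[t**3/2 + 2*t**2/3] = 3*t**2/2 + 4*t/3 = f(t).
F(2) = 20/3; F(-3) = -15/2.
Integral = F(2) - F(-3) = 85/6.

Antiderivative: F(t) = t**3/2 + 2*t**2/3; value = 85/6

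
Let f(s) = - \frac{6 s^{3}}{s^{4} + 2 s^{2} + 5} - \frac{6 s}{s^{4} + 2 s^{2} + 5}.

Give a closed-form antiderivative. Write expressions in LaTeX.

An antiderivative is F(s) = - \frac{3 \log{\left(s^{4} + 2 s^{2} + 5 \right)}}{2}.

The substitution u = s^{4} + 2 s^{2} + 5 works: f is exactly (dF/du)*(du/ds) for that inner function.
Check: d/ds[- \frac{3 \log{\left(s^{4} + 2 s^{2} + 5 \right)}}{2}] = \frac{- 6 s^{3} - 6 s}{s^{4} + 2 s^{2} + 5}, which equals f(s).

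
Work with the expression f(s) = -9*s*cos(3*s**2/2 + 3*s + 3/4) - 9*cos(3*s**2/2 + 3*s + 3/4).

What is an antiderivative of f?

The substitution u = 3*s**2/2 + 3*s + 3/4 works: f is exactly (dF/du)*(du/ds) for that inner function.
Check: d/ds[-3*sin(3*s**2/2 + 3*s + 3/4)] = -9*s*cos(3*s**2/2 + 3*s + 3/4) - 9*cos(3*s**2/2 + 3*s + 3/4) = f(s).

An antiderivative is F(s) = -3*sin(3*s**2/2 + 3*s + 3/4).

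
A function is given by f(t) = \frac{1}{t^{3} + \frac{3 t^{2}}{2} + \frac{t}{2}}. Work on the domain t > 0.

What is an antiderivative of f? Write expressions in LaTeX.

The denominator factors as t \left(t + 1\right) \left(2 t + 1\right); partial fractions split f into directly integrable pieces: - \frac{8}{2 t + 1} + \frac{2}{t + 1} + \frac{2}{t}.
Check: d/dt[2 \left(- 2 \log{\left(2 t + 1 \right)} + \log{\left(t^{2} + t \right)}\right)] = \frac{2}{2 t^{3} + 3 t^{2} + t}, which equals f(t).

An antiderivative is F(t) = 2 \left(- 2 \log{\left(2 t + 1 \right)} + \log{\left(t^{2} + t \right)}\right).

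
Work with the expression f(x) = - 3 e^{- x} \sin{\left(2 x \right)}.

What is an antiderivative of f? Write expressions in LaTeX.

Recover f(x) by differentiating a candidate F(x); any mismatch rules it out.
Check: d/dx[\frac{3 e^{- x} \sin{\left(2 x \right)}}{5} + \frac{6 e^{- x} \cos{\left(2 x \right)}}{5}] = - 3 e^{- x} \sin{\left(2 x \right)} = f(x).

An antiderivative is F(x) = \frac{3 e^{- x} \sin{\left(2 x \right)}}{5} + \frac{6 e^{- x} \cos{\left(2 x \right)}}{5}.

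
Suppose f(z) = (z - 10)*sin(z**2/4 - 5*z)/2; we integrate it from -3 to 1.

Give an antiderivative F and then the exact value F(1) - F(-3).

The substitution u = z**2/4 - 5*z works: f is exactly (dF/du)*(du/dz) for that inner function.
F(z) = -cos(z**2/4 - 5*z) is an antiderivative of f.
Check: d/dz[-cos(z**2/4 - 5*z)] = z*sin(z**2/4 - 5*z)/2 - 5*sin(z**2/4 - 5*z), which equals f(z).
F(1) = -cos(19/4); F(-3) = -cos(69/4).
Integral = F(1) - F(-3) = -cos(19/4) + cos(69/4).

Antiderivative: F(z) = -cos(z**2/4 - 5*z); value = -cos(19/4) + cos(69/4)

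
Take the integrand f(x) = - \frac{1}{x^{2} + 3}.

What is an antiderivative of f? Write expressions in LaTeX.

An antiderivative is F(x) = - \frac{\sqrt{3} \operatorname{atan}{\left(\frac{\sqrt{3} x}{3} \right)}}{3}.

An antiderivative F(x) passes only if d/dx[F] lands on f(x) exactly.
Check: d/dx[- \frac{\sqrt{3} \operatorname{atan}{\left(\frac{\sqrt{3} x}{3} \right)}}{3}] = - \frac{1}{x^{2} + 3} = f(x).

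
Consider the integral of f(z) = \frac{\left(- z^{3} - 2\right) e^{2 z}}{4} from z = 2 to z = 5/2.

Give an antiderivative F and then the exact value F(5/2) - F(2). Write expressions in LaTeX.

Recognize the product-rule pattern: f = u'v + uv' with u = - \frac{z^{3}}{8} + \frac{3 z^{2}}{16} - \frac{3 z}{16} - \frac{5}{32}, v = e^{2 z}, so integration by parts undoes it.
F(z) = - \frac{\left(2 z + 1\right) \left(2 z^{2} - 4 z + 5\right) e^{2 z}}{32} is an antiderivative of f.
Check: d/dz[- \frac{\left(2 z + 1\right) \left(2 z^{2} - 4 z + 5\right) e^{2 z}}{32}] = - \frac{z^{3} e^{2 z}}{4} - \frac{e^{2 z}}{2}, which equals f(z).
F(5/2) = - \frac{45 e^{5}}{32}; F(2) = - \frac{25 e^{4}}{32}.
Integral = F(5/2) - F(2) = - \frac{45 e^{5}}{32} + \frac{25 e^{4}}{32}.

Antiderivative: F(z) = - \frac{\left(2 z + 1\right) \left(2 z^{2} - 4 z + 5\right) e^{2 z}}{32}; value = - \frac{45 e^{5}}{32} + \frac{25 e^{4}}{32}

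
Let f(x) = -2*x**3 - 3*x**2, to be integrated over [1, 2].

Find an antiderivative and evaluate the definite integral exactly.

Integrate term by term and add the pieces.
F(x) = -(2*x**4 + 4*x**3 + 1)/4 is an antiderivative of f.
Check: d/dx[-(2*x**4 + 4*x**3 + 1)/4] = -2*x**3 - 3*x**2 = f(x).
F(2) = -65/4; F(1) = -7/4.
Integral = F(2) - F(1) = -29/2.

Antiderivative: F(x) = -(2*x**4 + 4*x**3 + 1)/4; value = -29/2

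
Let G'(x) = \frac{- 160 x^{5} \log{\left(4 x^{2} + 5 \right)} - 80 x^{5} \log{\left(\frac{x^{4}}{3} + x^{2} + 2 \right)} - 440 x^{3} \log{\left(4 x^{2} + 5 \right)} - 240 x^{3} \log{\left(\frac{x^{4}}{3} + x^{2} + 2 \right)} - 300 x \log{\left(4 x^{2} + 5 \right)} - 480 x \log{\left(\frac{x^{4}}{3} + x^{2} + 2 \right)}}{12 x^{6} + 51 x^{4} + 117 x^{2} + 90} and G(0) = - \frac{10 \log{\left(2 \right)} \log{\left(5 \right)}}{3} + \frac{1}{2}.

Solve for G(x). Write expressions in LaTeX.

G(x) = - \frac{10 \log{\left(4 x^{2} + 5 \right)} \log{\left(\frac{x^{4}}{3} + x^{2} + 2 \right)}}{3} + \frac{1}{2}

G'(x) has the shape u'v + uv' for u = - \frac{10 \log{\left(4 x^{2} + 5 \right)}}{3} and v = \log{\left(\frac{x^{4}}{3} + x^{2} + 2 \right)} — it is the derivative of the product u*v.
A general antiderivative is - \frac{10 \log{\left(4 x^{2} + 5 \right)} \log{\left(\frac{x^{4}}{3} + x^{2} + 2 \right)}}{3} + C.
The condition gives C = - \frac{10 \log{\left(2 \right)} \log{\left(5 \right)}}{3} + \frac{1}{2} - (- \frac{10 \log{\left(2 \right)} \log{\left(5 \right)}}{3}) = \frac{1}{2}.
So G(x) = - \frac{10 \log{\left(4 x^{2} + 5 \right)} \log{\left(\frac{x^{4}}{3} + x^{2} + 2 \right)}}{3} + \frac{1}{2}.
Check: d/dx[- \frac{10 \log{\left(4 x^{2} + 5 \right)} \log{\left(\frac{x^{4}}{3} + x^{2} + 2 \right)}}{3} + \frac{1}{2}] = \frac{- 160 x^{5} \log{\left(4 x^{2} + 5 \right)} - 80 x^{5} \log{\left(\frac{x^{4}}{3} + x^{2} + 2 \right)} - 440 x^{3} \log{\left(4 x^{2} + 5 \right)} - 240 x^{3} \log{\left(\frac{x^{4}}{3} + x^{2} + 2 \right)} - 300 x \log{\left(4 x^{2} + 5 \right)} - 480 x \log{\left(\frac{x^{4}}{3} + x^{2} + 2 \right)}}{12 x^{6} + 51 x^{4} + 117 x^{2} + 90} = G'(x).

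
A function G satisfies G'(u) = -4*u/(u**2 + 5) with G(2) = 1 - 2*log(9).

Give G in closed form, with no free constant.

G(u) = 1 - 2*log(u**2 + 5)

G'(u) matches the chain-rule pattern g'(h)*h' with inner function h(u) = u**2 + 5; substituting w = h(u) collapses the integral.
A general antiderivative is -2*log(u**2 + 5) + C.
The condition gives C = 1 - 2*log(9) - (-2*log(9)) = 1.
So G(u) = 1 - 2*log(u**2 + 5).
Check: d/du[1 - 2*log(u**2 + 5)] = -4*u/(u**2 + 5) = G'(u).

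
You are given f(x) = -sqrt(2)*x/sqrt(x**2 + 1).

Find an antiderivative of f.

An antiderivative is F(x) = -sqrt(2*x**2 + 2).

The substitution u = 2*x**2 + 2 works: f is exactly (dF/du)*(du/dx) for that inner function.
Check: d/dx[-sqrt(2*x**2 + 2)] = -sqrt(2)*x/sqrt(x**2 + 1) = f(x).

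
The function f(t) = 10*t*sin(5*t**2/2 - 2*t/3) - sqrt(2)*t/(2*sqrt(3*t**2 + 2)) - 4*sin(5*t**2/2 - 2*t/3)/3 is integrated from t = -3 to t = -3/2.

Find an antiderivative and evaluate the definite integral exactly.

Antiderivative: F(t) = -sqrt(3*t**2/2 + 1)/3 - 2*cos(5*t**2/2 - 2*t/3); value = -2*cos(53/8) - sqrt(70)/12 + sqrt(58)/6 + 2*cos(49/2)

Integrate term by term and add the pieces.
F(t) = -sqrt(3*t**2/2 + 1)/3 - 2*cos(5*t**2/2 - 2*t/3) is an antiderivative of f.
Check: d/dt[-sqrt(3*t**2/2 + 1)/3 - 2*cos(5*t**2/2 - 2*t/3)] = (60*t*sqrt(3*t**2 + 2)*sin(5*t**2/2 - 2*t/3) - 3*sqrt(2)*t - 8*sqrt(3*t**2 + 2)*sin(5*t**2/2 - 2*t/3))/(6*sqrt(3*t**2 + 2)), which equals f(t).
F(-3/2) = -2*cos(53/8) - sqrt(70)/12; F(-3) = -2*cos(49/2) - sqrt(58)/6.
Integral = F(-3/2) - F(-3) = -2*cos(53/8) - sqrt(70)/12 + sqrt(58)/6 + 2*cos(49/2).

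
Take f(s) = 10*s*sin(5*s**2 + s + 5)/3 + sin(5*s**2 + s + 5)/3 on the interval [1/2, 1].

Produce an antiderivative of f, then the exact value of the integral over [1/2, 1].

Antiderivative: F(s) = -cos(5*s**2 + s + 5)/3; value = -cos(11)/3 + cos(27/4)/3

f matches the chain-rule pattern g'(h)*h' with inner function h(s) = 5*s**2 + s + 5; substituting u = h(s) collapses the integral.
F(s) = -cos(5*s**2 + s + 5)/3 is an antiderivative of f.
Check: d/ds[-cos(5*s**2 + s + 5)/3] = 10*s*sin(5*s**2 + s + 5)/3 + sin(5*s**2 + s + 5)/3 = f(s).
F(1) = -cos(11)/3; F(1/2) = -cos(27/4)/3.
Integral = F(1) - F(1/2) = -cos(11)/3 + cos(27/4)/3.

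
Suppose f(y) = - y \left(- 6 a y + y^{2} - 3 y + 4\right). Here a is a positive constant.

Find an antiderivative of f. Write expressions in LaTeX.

Whatever form F(y) takes, F'(y) = f(y) is non-negotiable.
Check: d/dy[- \frac{- 24 a y^{3} + 3 y^{4} - 12 y^{3} + 24 y^{2} + 8}{12}] = 6 a y^{2} - y^{3} + 3 y^{2} - 4 y, which equals f(y).

An antiderivative is F(y) = - \frac{- 24 a y^{3} + 3 y^{4} - 12 y^{3} + 24 y^{2} + 8}{12}.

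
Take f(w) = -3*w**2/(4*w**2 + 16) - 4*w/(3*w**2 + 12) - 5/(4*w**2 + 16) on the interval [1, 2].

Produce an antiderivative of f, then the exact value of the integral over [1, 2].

Integrate term by term and add the pieces.
F(w) = -(18*w + 16*log(w**2 + 4) - 21*atan(w/2))/24 is an antiderivative of f.
Check: d/dw[-(18*w + 16*log(w**2 + 4) - 21*atan(w/2))/24] = (-9*w**2 - 16*w - 15)/(12*w**2 + 48), which equals f(w).
F(2) = -3/2 - 2*log(8)/3 + 7*pi/32; F(1) = -2*log(5)/3 - 3/4 + 7*atan(1/2)/8.
Integral = F(2) - F(1) = -2*log(8)/3 - 3/4 - 7*atan(1/2)/8 + 7*pi/32 + 2*log(5)/3.

Antiderivative: F(w) = -(18*w + 16*log(w**2 + 4) - 21*atan(w/2))/24; value = -2*log(8)/3 - 3/4 - 7*atan(1/2)/8 + 7*pi/32 + 2*log(5)/3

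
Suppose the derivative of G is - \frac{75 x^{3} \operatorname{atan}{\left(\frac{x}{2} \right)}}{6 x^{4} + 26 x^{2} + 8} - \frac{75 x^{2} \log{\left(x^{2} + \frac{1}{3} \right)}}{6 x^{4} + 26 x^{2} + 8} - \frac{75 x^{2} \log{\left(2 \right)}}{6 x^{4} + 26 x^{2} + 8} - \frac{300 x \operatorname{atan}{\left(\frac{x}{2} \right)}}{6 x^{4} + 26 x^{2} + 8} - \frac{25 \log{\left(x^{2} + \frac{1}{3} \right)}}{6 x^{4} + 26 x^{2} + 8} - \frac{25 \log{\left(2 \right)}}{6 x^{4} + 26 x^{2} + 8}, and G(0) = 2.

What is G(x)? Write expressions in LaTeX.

Recognize the product-rule pattern: G'(x) = u'v + uv' with u = - \frac{25 \operatorname{atan}{\left(\frac{x}{2} \right)}}{4}, v = \log{\left(2 x^{2} + \frac{2}{3} \right)}, so integration by parts undoes it.
A general antiderivative is - \frac{25 \log{\left(2 x^{2} + \frac{2}{3} \right)} \operatorname{atan}{\left(\frac{x}{2} \right)}}{4} + C.
The condition gives C = 2 - (0) = 2.
So G(x) = - \frac{25 \log{\left(2 x^{2} + \frac{2}{3} \right)} \operatorname{atan}{\left(\frac{x}{2} \right)}}{4} + 2.
Check: d/dx[- \frac{25 \log{\left(2 x^{2} + \frac{2}{3} \right)} \operatorname{atan}{\left(\frac{x}{2} \right)}}{4} + 2] = \frac{- 75 x^{3} \operatorname{atan}{\left(\frac{x}{2} \right)} - 75 x^{2} \log{\left(x^{2} + \frac{1}{3} \right)} - 75 x^{2} \log{\left(2 \right)} - 300 x \operatorname{atan}{\left(\frac{x}{2} \right)} - 25 \log{\left(x^{2} + \frac{1}{3} \right)} - 25 \log{\left(2 \right)}}{6 x^{4} + 26 x^{2} + 8}, which equals G'(x).

G(x) = - \frac{25 \log{\left(2 x^{2} + \frac{2}{3} \right)} \operatorname{atan}{\left(\frac{x}{2} \right)}}{4} + 2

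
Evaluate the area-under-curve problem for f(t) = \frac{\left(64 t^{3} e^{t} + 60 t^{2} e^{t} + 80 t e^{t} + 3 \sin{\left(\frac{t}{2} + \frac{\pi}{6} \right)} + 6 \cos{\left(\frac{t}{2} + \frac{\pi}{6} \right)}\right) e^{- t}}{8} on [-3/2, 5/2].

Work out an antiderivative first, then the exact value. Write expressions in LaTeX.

Recover f(t) by differentiating a candidate F(t); any mismatch rules it out.
F(t) = \frac{\left(8 t^{4} e^{t} + 10 t^{3} e^{t} + 20 t^{2} e^{t} - 3 \cos{\left(\frac{t}{2} + \frac{\pi}{6} \right)}\right) e^{- t}}{4} is an antiderivative of f.
Check: d/dt[\frac{\left(8 t^{4} e^{t} + 10 t^{3} e^{t} + 20 t^{2} e^{t} - 3 \cos{\left(\frac{t}{2} + \frac{\pi}{6} \right)}\right) e^{- t}}{4}] = \frac{\left(64 t^{3} e^{t} + 60 t^{2} e^{t} + 80 t e^{t} + 3 \sin{\left(\frac{t}{2} + \frac{\pi}{6} \right)} + 6 \cos{\left(\frac{t}{2} + \frac{\pi}{6} \right)}\right) e^{- t}}{8} = f(t).
F(5/2) = - \frac{3 \cos{\left(\frac{\pi}{6} + \frac{5}{4} \right)}}{4 e^{\frac{5}{2}}} + \frac{2375}{16}; F(-3/2) = - \frac{3 e^{\frac{3}{2}} \sin{\left(\frac{3}{4} + \frac{\pi}{3} \right)}}{4} + \frac{207}{16}.
Integral = F(5/2) - F(-3/2) = - \frac{3 \cos{\left(\frac{\pi}{6} + \frac{5}{4} \right)}}{4 e^{\frac{5}{2}}} + \frac{3 e^{\frac{3}{2}} \sin{\left(\frac{3}{4} + \frac{\pi}{3} \right)}}{4} + \frac{271}{2}.

Antiderivative: F(t) = \frac{\left(8 t^{4} e^{t} + 10 t^{3} e^{t} + 20 t^{2} e^{t} - 3 \cos{\left(\frac{t}{2} + \frac{\pi}{6} \right)}\right) e^{- t}}{4}; value = - \frac{3 \cos{\left(\frac{\pi}{6} + \frac{5}{4} \right)}}{4 e^{\frac{5}{2}}} + \frac{3 e^{\frac{3}{2}} \sin{\left(\frac{3}{4} + \frac{\pi}{3} \right)}}{4} + \frac{271}{2}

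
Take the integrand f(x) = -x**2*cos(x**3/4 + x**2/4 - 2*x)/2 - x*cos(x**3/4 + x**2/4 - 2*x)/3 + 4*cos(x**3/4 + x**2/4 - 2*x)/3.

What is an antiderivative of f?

An antiderivative is F(x) = -2*sin(x**3/4 + x**2/4 - 2*x)/3.

f matches the chain-rule pattern g'(h)*h' with inner function h(x) = x**3/4 + x**2/4 - 2*x; substituting u = h(x) collapses the integral.
Check: d/dx[-2*sin(x**3/4 + x**2/4 - 2*x)/3] = -x**2*cos(x**3/4 + x**2/4 - 2*x)/2 - x*cos(x**3/4 + x**2/4 - 2*x)/3 + 4*cos(x**3/4 + x**2/4 - 2*x)/3 = f(x).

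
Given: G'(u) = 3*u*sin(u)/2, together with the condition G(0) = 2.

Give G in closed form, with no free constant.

Whatever form G(u) takes, its d/du must return the stated G'(u).
A general antiderivative is -3*u*cos(u)/2 + 3*sin(u)/2 + C.
The condition gives C = 2 - (0) = 2.
So G(u) = -3*u*cos(u)/2 + 3*sin(u)/2 + 2.
Check: d/du[-3*u*cos(u)/2 + 3*sin(u)/2 + 2] = 3*u*sin(u)/2 = G'(u).

G(u) = -3*u*cos(u)/2 + 3*sin(u)/2 + 2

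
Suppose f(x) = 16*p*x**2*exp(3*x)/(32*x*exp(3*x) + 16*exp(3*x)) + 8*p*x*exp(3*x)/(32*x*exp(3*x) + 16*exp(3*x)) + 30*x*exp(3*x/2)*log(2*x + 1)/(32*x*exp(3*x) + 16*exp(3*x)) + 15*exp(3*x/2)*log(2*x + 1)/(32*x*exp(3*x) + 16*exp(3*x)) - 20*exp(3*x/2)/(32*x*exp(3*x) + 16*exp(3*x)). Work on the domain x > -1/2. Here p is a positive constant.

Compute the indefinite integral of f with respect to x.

F(x) = p*x**2/4 - 5*exp(-3*x/2)*log(2*x + 1)/8 + C

The integrand splits into summands that can be handled one at a time.
Check: d/dx[p*x**2/4 - 5*exp(-3*x/2)*log(2*x + 1)/8] = (16*p*x**2*exp(3*x) + 8*p*x*exp(3*x) + 30*x*exp(3*x/2)*log(2*x + 1) + 15*exp(3*x/2)*log(2*x + 1) - 20*exp(3*x/2))/(32*x*exp(3*x) + 16*exp(3*x)), which equals f(x).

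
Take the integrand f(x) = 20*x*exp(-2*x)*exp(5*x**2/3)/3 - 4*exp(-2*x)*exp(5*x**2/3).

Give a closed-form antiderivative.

f matches the chain-rule pattern g'(h)*h' with inner function h(x) = 5*x**2/3 - 2*x; substituting u = h(x) collapses the integral.
Check: d/dx[2*exp(-2*x)*exp(5*x**2/3)] = (20*x*exp(5*x**2/3) - 12*exp(5*x**2/3))*exp(-2*x)/3, which equals f(x).

An antiderivative is F(x) = 2*exp(-2*x)*exp(5*x**2/3).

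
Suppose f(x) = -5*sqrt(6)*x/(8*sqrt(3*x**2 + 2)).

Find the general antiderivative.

The substitution u = x**2/2 + 1/3 works: f is exactly (dF/du)*(du/dx) for that inner function.
Check: d/dx[-5*sqrt(6)*sqrt(3*x**2 + 2)/24] = -5*sqrt(6)*x/(8*sqrt(3*x**2 + 2)) = f(x).

F(x) = -5*sqrt(6)*sqrt(3*x**2 + 2)/24 + C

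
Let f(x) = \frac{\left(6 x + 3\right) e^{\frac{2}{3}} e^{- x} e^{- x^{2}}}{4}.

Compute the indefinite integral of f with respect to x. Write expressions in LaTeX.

F(x) = - \frac{3 e^{- x^{2} - x + \frac{2}{3}}}{4} + C

The substitution u = - x^{2} - x + \frac{2}{3} works: f is exactly (dF/du)*(du/dx) for that inner function.
Check: d/dx[- \frac{3 e^{- x^{2} - x + \frac{2}{3}}}{4}] = \frac{\left(6 x + 3\right) e^{\frac{2}{3}} e^{- x} e^{- x^{2}}}{4} = f(x).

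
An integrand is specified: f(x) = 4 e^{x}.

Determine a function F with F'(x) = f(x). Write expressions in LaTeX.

A first test for any F(x): its x-derivative must equal f(x) identically.
Check: d/dx[4 e^{x}] = 4 e^{x} = f(x).

An antiderivative is F(x) = 4 e^{x}.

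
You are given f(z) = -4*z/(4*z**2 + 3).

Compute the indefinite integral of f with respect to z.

The substitution u = 4*z**2 + 3 works: f is exactly (dF/du)*(du/dz) for that inner function.
Check: d/dz[-log(4*z**2 + 3)/2] = -4*z/(4*z**2 + 3) = f(z).

F(z) = -log(4*z**2 + 3)/2 + C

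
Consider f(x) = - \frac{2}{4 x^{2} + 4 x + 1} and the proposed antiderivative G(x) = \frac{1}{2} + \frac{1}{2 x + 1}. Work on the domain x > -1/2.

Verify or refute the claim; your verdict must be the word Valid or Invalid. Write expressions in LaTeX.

d/dx[G] = - \frac{2}{4 x^{2} + 4 x + 1}
This equals f(x) exactly, so the claim holds.

Valid: G'(x) = f(x).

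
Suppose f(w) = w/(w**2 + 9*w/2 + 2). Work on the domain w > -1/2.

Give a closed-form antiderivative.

An antiderivative is F(w) = -log(w + 1/2)/7 + 8*log(w + 4)/7.

The denominator factors as (w + 4)*(2*w + 1); partial fractions split f into directly integrable pieces: -2/(7*(2*w + 1)) + 8/(7*(w + 4)).
Check: d/dw[-log(w + 1/2)/7 + 8*log(w + 4)/7] = 2*w/(2*w**2 + 9*w + 4), which equals f(w).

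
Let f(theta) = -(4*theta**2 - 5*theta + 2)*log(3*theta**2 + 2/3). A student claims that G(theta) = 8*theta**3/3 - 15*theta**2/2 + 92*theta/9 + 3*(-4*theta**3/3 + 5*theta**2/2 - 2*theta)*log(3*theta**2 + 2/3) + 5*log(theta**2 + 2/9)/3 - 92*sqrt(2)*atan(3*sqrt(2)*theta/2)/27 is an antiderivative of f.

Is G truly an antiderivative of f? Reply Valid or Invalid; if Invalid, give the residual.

Invalid: d/dtheta[G] - f = -8*theta**2*log(3*theta**2 + 2/3) + 10*theta*log(3*theta**2 + 2/3) - 4*log(3*theta**2 + 2/3), which is not 0.

d/dtheta[G] = -12*theta**2*log(3*theta**2 + 2/3) + 15*theta*log(3*theta**2 + 2/3) - 6*log(3*theta**2 + 2/3)
d/dtheta[G] - f(theta) = -8*theta**2*log(3*theta**2 + 2/3) + 10*theta*log(3*theta**2 + 2/3) - 4*log(3*theta**2 + 2/3) != 0.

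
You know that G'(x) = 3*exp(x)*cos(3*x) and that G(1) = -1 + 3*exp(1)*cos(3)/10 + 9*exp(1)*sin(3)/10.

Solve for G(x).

Recover the given G'(x) by differentiating a candidate G(x); any mismatch rules it out.
A general antiderivative is 9*exp(x)*sin(3*x)/10 + 3*exp(x)*cos(3*x)/10 + C.
The condition gives C = -1 + 3*exp(1)*cos(3)/10 + 9*exp(1)*sin(3)/10 - (3*exp(1)*cos(3)/10 + 9*exp(1)*sin(3)/10) = -1.
So G(x) = 9*exp(x)*sin(3*x)/10 + 3*exp(x)*cos(3*x)/10 - 1.
Check: d/dx[9*exp(x)*sin(3*x)/10 + 3*exp(x)*cos(3*x)/10 - 1] = 3*exp(x)*cos(3*x) = G'(x).

G(x) = 9*exp(x)*sin(3*x)/10 + 3*exp(x)*cos(3*x)/10 - 1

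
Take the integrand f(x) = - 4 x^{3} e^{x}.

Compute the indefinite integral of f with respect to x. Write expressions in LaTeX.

F(x) = - 4 x^{3} e^{x} + 12 x^{2} e^{x} - 24 x e^{x} + 24 e^{x} + C

f has the shape u'v + uv' for u = - 4 x^{3} + 12 x^{2} - 24 x + 24 and v = e^{x} — it is the derivative of the product u*v.
Check: d/dx[- 4 x^{3} e^{x} + 12 x^{2} e^{x} - 24 x e^{x} + 24 e^{x}] = - 4 x^{3} e^{x} = f(x).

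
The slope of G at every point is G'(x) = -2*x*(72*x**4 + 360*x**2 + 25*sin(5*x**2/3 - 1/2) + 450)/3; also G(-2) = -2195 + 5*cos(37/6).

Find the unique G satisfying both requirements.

G(x) = -8*x**6 - 60*x**4 - 150*x**2 + 5*cos(5*x**2/3 - 1/2) - 123

Recover the given G'(x) by differentiating a candidate G(x); any mismatch rules it out.
A general antiderivative is (-2*x**2 - 5)**3 + 5*cos(5*x**2/3 - 1/2) + C.
The condition gives C = -2195 + 5*cos(37/6) - (-2197 + 5*cos(37/6)) = 2.
So G(x) = -8*x**6 - 60*x**4 - 150*x**2 + 5*cos(5*x**2/3 - 1/2) - 123.
Check: d/dx[-8*x**6 - 60*x**4 - 150*x**2 + 5*cos(5*x**2/3 - 1/2) - 123] = -48*x**5 - 240*x**3 - 50*x*sin(5*x**2/3 - 1/2)/3 - 300*x, which equals G'(x).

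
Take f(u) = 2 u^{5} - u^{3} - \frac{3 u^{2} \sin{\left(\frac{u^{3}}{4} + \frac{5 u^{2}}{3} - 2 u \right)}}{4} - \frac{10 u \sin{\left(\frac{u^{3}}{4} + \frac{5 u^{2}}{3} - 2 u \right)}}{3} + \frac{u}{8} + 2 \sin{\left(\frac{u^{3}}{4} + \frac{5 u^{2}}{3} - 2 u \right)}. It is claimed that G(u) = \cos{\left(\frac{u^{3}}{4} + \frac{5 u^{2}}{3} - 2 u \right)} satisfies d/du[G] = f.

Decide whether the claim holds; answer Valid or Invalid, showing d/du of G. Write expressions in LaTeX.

d/du[G] = - \frac{3 u^{2} \sin{\left(\frac{u^{3}}{4} + \frac{5 u^{2}}{3} - 2 u \right)}}{4} - \frac{10 u \sin{\left(\frac{u^{3}}{4} + \frac{5 u^{2}}{3} - 2 u \right)}}{3} + 2 \sin{\left(\frac{u^{3}}{4} + \frac{5 u^{2}}{3} - 2 u \right)}
d/du[G] - f(u) = - 2 u^{5} + u^{3} - \frac{u}{8} != 0.

Invalid: d/du[G] - f = - 2 u^{5} + u^{3} - \frac{u}{8}, which is not 0.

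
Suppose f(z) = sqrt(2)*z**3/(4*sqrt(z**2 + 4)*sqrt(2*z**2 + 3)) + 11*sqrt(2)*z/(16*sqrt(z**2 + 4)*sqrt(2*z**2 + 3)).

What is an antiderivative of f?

Recognize the product-rule pattern: f = u'v + uv' with u = sqrt(z**2/2 + 2)/8, v = sqrt(2*z**2 + 3), so integration by parts undoes it.
Check: d/dz[sqrt(z**2/2 + 2)*sqrt(2*z**2 + 3)/8] = sqrt(2)*(4*z**3 + 11*z)/(16*sqrt(z**2 + 4)*sqrt(2*z**2 + 3)), which equals f(z).

An antiderivative is F(z) = sqrt(z**2/2 + 2)*sqrt(2*z**2 + 3)/8.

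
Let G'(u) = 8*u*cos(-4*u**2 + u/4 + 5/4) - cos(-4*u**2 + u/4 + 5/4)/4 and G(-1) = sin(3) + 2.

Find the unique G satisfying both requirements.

G'(u) matches the chain-rule pattern g'(h)*h' with inner function h(u) = -4*u**2 + u/4 + 5/4; substituting w = h(u) collapses the integral.
A general antiderivative is -sin(-4*u**2 + u/4 + 5/4) + C.
The condition gives C = sin(3) + 2 - (sin(3)) = 2.
So G(u) = 2 - sin(-4*u**2 + u/4 + 5/4).
Check: d/du[2 - sin(-4*u**2 + u/4 + 5/4)] = 8*u*cos(-4*u**2 + u/4 + 5/4) - cos(-4*u**2 + u/4 + 5/4)/4 = G'(u).

G(u) = 2 - sin(-4*u**2 + u/4 + 5/4)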